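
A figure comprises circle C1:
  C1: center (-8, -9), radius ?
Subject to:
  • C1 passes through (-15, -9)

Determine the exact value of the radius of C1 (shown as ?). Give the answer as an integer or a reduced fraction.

7

1. [C1∋P]  r_C1² − 49 = 0  ⇒  r_C1 = 7 (r>0 drops 1)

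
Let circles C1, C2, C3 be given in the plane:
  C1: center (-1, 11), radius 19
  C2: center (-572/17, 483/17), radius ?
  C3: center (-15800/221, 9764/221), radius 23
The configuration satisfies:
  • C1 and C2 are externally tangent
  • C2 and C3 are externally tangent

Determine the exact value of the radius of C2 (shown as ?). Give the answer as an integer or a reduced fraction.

1. [ext C1·C2]  r_C2² + 38r_C2 − 1008 = 0  ⇒  r_C2 = 18 (r>0 drops 1)
2. [ext C2·C3]  r_C2² + 46r_C2 − 1152 = 0  ⇒  r_C2 = 18 (r>0 drops 1)

18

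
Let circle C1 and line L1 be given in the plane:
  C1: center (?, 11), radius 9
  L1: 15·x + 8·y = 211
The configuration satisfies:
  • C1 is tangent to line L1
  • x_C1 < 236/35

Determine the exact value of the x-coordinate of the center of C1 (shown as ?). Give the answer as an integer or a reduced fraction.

1. [C1‖L1]  x_C1² − (82/5)x_C1 − 184/5 = 0  ⇒  x_C1 = -2 or 92/5
2. given x_C1 < 236/35: keep -2

-2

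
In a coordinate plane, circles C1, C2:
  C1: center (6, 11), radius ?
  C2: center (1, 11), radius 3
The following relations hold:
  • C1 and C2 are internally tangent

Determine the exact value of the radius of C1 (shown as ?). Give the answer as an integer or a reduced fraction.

1. [int C1,C2]  r_C1² − 6r_C1 − 16 = 0  ⇒  r_C1 = 8 (r>0 drops 1)

8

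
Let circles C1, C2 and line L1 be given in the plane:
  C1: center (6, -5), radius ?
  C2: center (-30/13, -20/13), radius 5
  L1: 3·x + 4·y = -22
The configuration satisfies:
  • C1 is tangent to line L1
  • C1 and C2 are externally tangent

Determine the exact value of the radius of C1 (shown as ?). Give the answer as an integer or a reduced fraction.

1. [C1‖L1]  r_C1² − 16 = 0  ⇒  r_C1 = 4 (r>0 drops 1)
2. [ext C1·C2]  r_C1² + 10r_C1 − 56 = 0  ⇒  r_C1 = 4 (r>0 drops 1)

4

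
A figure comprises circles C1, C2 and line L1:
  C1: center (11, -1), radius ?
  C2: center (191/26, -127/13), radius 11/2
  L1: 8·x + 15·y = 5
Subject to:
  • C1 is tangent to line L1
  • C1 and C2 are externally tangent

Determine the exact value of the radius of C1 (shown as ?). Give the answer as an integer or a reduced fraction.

4

1. [C1‖L1]  r_C1² − 16 = 0  ⇒  r_C1 = 4 (r>0 drops 1)
2. [ext C1·C2]  r_C1² + 11r_C1 − 60 = 0  ⇒  r_C1 = 4 (r>0 drops 1)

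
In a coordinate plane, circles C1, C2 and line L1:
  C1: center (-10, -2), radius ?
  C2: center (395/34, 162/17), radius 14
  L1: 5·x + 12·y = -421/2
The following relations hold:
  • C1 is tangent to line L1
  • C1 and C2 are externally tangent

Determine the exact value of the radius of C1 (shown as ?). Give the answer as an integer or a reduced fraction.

1. [C1‖L1]  r_C1² − 441/4 = 0  ⇒  r_C1 = 21/2 (r>0 drops 1)
2. [ext C1·C2]  r_C1² + 28r_C1 − 1617/4 = 0  ⇒  r_C1 = 21/2 (r>0 drops 1)

21/2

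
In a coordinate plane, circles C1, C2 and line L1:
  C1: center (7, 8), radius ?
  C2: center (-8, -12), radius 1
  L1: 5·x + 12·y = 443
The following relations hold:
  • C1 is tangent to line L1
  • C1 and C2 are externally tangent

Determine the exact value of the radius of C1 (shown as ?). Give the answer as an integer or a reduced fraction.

24

1. [C1‖L1]  r_C1² − 576 = 0  ⇒  r_C1 = 24 (r>0 drops 1)
2. [ext C1·C2]  r_C1² + 2r_C1 − 624 = 0  ⇒  r_C1 = 24 (r>0 drops 1)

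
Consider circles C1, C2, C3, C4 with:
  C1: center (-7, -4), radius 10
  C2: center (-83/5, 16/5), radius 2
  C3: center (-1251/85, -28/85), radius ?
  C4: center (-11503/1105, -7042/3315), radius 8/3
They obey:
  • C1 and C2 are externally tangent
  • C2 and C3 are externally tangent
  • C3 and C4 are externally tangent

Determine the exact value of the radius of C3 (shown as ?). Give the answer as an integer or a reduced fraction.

2

1. [ext C2·C3]  r_C3² + 4r_C3 − 12 = 0  ⇒  r_C3 = 2 (r>0 drops 1)
2. [ext C3·C4]  r_C3² + (16/3)r_C3 − 44/3 = 0  ⇒  r_C3 = 2 (r>0 drops 1)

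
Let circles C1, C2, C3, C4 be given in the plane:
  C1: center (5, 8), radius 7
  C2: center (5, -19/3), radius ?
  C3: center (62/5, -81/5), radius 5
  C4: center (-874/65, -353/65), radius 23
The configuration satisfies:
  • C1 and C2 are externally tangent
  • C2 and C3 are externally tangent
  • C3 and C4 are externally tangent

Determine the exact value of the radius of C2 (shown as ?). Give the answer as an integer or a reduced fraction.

1. [ext C1·C2]  r_C2² + 14r_C2 − 1408/9 = 0  ⇒  r_C2 = 22/3 (r>0 drops 1)
2. [ext C2·C3]  r_C2² + 10r_C2 − 1144/9 = 0  ⇒  r_C2 = 22/3 (r>0 drops 1)

22/3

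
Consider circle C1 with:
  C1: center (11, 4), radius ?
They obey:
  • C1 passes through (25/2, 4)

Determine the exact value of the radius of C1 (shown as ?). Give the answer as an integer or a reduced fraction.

3/2

1. [C1∋P]  r_C1² − 9/4 = 0  ⇒  r_C1 = 3/2 (r>0 drops 1)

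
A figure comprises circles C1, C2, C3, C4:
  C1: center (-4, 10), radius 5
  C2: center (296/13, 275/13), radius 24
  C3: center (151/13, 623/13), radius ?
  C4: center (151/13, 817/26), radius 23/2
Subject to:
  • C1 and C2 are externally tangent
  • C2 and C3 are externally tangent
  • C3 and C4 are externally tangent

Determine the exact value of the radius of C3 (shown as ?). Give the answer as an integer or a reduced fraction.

1. [ext C2·C3]  r_C3² + 48r_C3 − 265 = 0  ⇒  r_C3 = 5 (r>0 drops 1)
2. [ext C3·C4]  r_C3² + 23r_C3 − 140 = 0  ⇒  r_C3 = 5 (r>0 drops 1)

5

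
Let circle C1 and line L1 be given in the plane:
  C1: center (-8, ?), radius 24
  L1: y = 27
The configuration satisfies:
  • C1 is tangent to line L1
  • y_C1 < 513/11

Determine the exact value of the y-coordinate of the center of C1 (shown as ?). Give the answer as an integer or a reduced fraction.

3

1. [C1‖L1]  y_C1² − 54y_C1 + 153 = 0  ⇒  y_C1 = 3 or 51
2. given y_C1 < 513/11: keep 3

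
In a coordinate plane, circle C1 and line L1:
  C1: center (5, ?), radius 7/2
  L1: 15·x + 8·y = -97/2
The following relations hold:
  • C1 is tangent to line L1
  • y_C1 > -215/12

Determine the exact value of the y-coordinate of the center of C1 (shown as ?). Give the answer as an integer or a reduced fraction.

1. [C1‖L1]  y_C1² + (247/8)y_C1 + 183 = 0  ⇒  y_C1 = -183/8 or -8
2. given y_C1 > -215/12: keep -8

-8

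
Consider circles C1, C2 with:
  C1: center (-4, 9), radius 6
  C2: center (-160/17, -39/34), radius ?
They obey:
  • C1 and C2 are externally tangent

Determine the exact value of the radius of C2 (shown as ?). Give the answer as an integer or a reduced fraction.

1. [ext C1·C2]  r_C2² + 12r_C2 − 385/4 = 0  ⇒  r_C2 = 11/2 (r>0 drops 1)

11/2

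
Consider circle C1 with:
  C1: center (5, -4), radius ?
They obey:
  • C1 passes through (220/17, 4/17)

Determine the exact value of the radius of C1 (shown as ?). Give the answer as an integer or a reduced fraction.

9

1. [C1∋P]  r_C1² − 81 = 0  ⇒  r_C1 = 9 (r>0 drops 1)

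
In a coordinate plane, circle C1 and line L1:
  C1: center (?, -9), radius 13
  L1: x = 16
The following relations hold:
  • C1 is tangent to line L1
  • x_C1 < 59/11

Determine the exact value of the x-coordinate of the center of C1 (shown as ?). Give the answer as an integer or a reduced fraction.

1. [C1‖L1]  x_C1² − 32x_C1 + 87 = 0  ⇒  x_C1 = 3 or 29
2. given x_C1 < 59/11: keep 3

3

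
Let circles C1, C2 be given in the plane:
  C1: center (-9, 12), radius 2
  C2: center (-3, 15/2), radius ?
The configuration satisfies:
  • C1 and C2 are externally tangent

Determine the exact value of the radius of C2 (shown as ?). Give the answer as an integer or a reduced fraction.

11/2

1. [ext C1·C2]  r_C2² + 4r_C2 − 209/4 = 0  ⇒  r_C2 = 11/2 (r>0 drops 1)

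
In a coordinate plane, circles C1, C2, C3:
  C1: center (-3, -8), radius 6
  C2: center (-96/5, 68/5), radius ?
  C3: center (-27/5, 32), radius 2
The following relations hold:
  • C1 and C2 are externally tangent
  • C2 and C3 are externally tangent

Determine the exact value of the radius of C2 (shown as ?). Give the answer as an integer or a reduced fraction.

21

1. [ext C1·C2]  r_C2² + 12r_C2 − 693 = 0  ⇒  r_C2 = 21 (r>0 drops 1)
2. [ext C2·C3]  r_C2² + 4r_C2 − 525 = 0  ⇒  r_C2 = 21 (r>0 drops 1)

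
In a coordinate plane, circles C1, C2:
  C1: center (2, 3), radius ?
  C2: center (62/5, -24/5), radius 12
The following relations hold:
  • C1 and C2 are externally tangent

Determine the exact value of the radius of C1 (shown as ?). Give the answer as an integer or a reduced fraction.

1. [ext C1·C2]  r_C1² + 24r_C1 − 25 = 0  ⇒  r_C1 = 1 (r>0 drops 1)

1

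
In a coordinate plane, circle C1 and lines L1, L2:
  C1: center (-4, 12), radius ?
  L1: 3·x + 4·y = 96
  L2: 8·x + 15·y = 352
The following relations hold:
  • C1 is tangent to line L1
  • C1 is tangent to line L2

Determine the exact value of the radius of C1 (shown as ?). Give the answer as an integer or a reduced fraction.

1. [C1‖L1]  r_C1² − 144 = 0  ⇒  r_C1 = 12 (r>0 drops 1)
2. [C1‖L2]  r_C1² − 144 = 0  ⇒  r_C1 = 12 (r>0 drops 1)

12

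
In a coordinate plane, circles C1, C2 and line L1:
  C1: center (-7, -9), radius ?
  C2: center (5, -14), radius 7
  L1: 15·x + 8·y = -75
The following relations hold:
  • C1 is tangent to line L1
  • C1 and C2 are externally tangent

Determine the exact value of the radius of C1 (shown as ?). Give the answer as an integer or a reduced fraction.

1. [C1‖L1]  r_C1² − 36 = 0  ⇒  r_C1 = 6 (r>0 drops 1)
2. [ext C1·C2]  r_C1² + 14r_C1 − 120 = 0  ⇒  r_C1 = 6 (r>0 drops 1)

6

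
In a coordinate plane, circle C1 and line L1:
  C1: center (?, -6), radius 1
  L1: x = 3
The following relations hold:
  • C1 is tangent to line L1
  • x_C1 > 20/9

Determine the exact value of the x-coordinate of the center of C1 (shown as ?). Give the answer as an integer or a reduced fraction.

4

1. [C1‖L1]  x_C1² − 6x_C1 + 8 = 0  ⇒  x_C1 = 2 or 4
2. given x_C1 > 20/9: keep 4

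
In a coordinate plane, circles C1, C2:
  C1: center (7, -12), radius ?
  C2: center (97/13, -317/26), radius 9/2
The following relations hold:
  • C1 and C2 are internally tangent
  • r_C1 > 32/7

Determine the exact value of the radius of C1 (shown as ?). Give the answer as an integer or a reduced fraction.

1. [int C1,C2]  r_C1² − 9r_C1 + 20 = 0  ⇒  r_C1 = 4 or 5
2. given r_C1 > 32/7: keep 5

5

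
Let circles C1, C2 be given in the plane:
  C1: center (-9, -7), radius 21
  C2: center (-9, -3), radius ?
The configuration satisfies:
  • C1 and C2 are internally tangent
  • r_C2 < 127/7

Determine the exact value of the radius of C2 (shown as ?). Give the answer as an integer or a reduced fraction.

1. [int C1,C2]  r_C2² − 42r_C2 + 425 = 0  ⇒  r_C2 = 17 or 25
2. given r_C2 < 127/7: keep 17

17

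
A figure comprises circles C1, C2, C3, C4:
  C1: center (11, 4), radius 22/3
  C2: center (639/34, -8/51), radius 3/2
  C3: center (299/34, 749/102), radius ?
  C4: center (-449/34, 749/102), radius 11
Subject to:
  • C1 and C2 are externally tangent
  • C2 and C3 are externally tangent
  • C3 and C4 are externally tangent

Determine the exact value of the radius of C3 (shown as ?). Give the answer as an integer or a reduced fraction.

11

1. [ext C2·C3]  r_C3² + 3r_C3 − 154 = 0  ⇒  r_C3 = 11 (r>0 drops 1)
2. [ext C3·C4]  r_C3² + 22r_C3 − 363 = 0  ⇒  r_C3 = 11 (r>0 drops 1)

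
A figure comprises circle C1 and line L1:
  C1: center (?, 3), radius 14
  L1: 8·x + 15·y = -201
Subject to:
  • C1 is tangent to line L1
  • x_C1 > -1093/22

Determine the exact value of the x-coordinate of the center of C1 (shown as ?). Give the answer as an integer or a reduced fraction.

-1

1. [C1‖L1]  x_C1² + (123/2)x_C1 + 121/2 = 0  ⇒  x_C1 = -121/2 or -1
2. given x_C1 > -1093/22: keep -1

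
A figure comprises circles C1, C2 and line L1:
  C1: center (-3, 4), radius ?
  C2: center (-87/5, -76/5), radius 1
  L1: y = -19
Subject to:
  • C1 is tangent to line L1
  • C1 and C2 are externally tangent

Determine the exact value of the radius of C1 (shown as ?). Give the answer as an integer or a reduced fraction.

1. [C1‖L1]  r_C1² − 529 = 0  ⇒  r_C1 = 23 (r>0 drops 1)
2. [ext C1·C2]  r_C1² + 2r_C1 − 575 = 0  ⇒  r_C1 = 23 (r>0 drops 1)

23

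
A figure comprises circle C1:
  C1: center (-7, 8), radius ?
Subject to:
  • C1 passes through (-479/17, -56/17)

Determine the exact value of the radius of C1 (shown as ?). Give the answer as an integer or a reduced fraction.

1. [C1∋P]  r_C1² − 576 = 0  ⇒  r_C1 = 24 (r>0 drops 1)

24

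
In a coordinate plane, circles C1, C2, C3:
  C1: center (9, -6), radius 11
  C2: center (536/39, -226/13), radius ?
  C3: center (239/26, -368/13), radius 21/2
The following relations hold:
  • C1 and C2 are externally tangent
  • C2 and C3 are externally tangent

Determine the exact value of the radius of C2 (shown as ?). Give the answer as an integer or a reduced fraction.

4/3

1. [ext C1·C2]  r_C2² + 22r_C2 − 280/9 = 0  ⇒  r_C2 = 4/3 (r>0 drops 1)
2. [ext C2·C3]  r_C2² + 21r_C2 − 268/9 = 0  ⇒  r_C2 = 4/3 (r>0 drops 1)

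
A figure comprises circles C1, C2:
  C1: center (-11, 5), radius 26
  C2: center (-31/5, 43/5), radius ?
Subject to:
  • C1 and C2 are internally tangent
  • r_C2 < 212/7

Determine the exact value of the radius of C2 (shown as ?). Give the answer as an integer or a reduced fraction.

20

1. [int C1,C2]  r_C2² − 52r_C2 + 640 = 0  ⇒  r_C2 = 20 or 32
2. given r_C2 < 212/7: keep 20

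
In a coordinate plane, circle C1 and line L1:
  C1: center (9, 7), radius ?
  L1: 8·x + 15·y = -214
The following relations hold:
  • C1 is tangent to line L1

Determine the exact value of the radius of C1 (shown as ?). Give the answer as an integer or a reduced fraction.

1. [C1‖L1]  r_C1² − 529 = 0  ⇒  r_C1 = 23 (r>0 drops 1)

23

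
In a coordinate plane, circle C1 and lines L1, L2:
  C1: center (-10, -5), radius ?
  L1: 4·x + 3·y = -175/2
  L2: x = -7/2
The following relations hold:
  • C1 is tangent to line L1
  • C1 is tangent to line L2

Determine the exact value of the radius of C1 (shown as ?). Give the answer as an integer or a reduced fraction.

1. [C1‖L1]  r_C1² − 169/4 = 0  ⇒  r_C1 = 13/2 (r>0 drops 1)
2. [C1‖L2]  r_C1² − 169/4 = 0  ⇒  r_C1 = 13/2 (r>0 drops 1)

13/2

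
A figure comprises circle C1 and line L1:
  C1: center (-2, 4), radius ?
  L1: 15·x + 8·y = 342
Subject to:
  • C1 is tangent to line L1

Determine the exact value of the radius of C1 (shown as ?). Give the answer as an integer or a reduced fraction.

20

1. [C1‖L1]  r_C1² − 400 = 0  ⇒  r_C1 = 20 (r>0 drops 1)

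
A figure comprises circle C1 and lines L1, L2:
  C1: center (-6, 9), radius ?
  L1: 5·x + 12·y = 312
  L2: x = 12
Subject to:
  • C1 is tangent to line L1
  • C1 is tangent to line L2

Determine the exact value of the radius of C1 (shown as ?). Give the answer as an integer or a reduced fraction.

18

1. [C1‖L1]  r_C1² − 324 = 0  ⇒  r_C1 = 18 (r>0 drops 1)
2. [C1‖L2]  r_C1² − 324 = 0  ⇒  r_C1 = 18 (r>0 drops 1)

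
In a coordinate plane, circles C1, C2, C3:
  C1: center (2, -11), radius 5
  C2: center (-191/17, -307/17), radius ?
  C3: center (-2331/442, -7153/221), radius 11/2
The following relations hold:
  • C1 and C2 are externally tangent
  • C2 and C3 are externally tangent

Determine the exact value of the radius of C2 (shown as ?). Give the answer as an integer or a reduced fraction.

10

1. [ext C1·C2]  r_C2² + 10r_C2 − 200 = 0  ⇒  r_C2 = 10 (r>0 drops 1)
2. [ext C2·C3]  r_C2² + 11r_C2 − 210 = 0  ⇒  r_C2 = 10 (r>0 drops 1)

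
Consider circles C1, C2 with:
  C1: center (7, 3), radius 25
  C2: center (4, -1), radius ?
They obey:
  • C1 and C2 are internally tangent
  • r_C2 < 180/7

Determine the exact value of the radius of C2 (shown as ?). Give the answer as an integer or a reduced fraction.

20

1. [int C1,C2]  r_C2² − 50r_C2 + 600 = 0  ⇒  r_C2 = 20 or 30
2. given r_C2 < 180/7: keep 20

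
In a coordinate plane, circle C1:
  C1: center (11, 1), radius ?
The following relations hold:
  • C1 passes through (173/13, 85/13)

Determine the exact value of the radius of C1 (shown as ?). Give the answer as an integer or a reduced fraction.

1. [C1∋P]  r_C1² − 36 = 0  ⇒  r_C1 = 6 (r>0 drops 1)

6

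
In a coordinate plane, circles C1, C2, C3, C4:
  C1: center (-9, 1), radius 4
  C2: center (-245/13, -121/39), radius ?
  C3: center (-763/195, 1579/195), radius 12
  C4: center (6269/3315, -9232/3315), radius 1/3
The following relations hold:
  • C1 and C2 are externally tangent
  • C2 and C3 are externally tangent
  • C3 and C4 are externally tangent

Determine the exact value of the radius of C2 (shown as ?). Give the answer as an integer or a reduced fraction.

1. [ext C1·C2]  r_C2² + 8r_C2 − 880/9 = 0  ⇒  r_C2 = 20/3 (r>0 drops 1)
2. [ext C2·C3]  r_C2² + 24r_C2 − 1840/9 = 0  ⇒  r_C2 = 20/3 (r>0 drops 1)

20/3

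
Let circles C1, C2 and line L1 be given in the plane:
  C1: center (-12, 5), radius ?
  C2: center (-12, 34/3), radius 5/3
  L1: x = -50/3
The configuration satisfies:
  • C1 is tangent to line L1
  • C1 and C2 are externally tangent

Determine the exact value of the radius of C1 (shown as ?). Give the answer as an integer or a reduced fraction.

14/3

1. [C1‖L1]  r_C1² − 196/9 = 0  ⇒  r_C1 = 14/3 (r>0 drops 1)
2. [ext C1·C2]  r_C1² + (10/3)r_C1 − 112/3 = 0  ⇒  r_C1 = 14/3 (r>0 drops 1)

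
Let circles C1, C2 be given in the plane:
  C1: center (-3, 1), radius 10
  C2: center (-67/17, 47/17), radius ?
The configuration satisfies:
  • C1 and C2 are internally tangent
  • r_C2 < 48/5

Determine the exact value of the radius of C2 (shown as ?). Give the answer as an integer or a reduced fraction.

1. [int C1,C2]  r_C2² − 20r_C2 + 96 = 0  ⇒  r_C2 = 8 or 12
2. given r_C2 < 48/5: keep 8

8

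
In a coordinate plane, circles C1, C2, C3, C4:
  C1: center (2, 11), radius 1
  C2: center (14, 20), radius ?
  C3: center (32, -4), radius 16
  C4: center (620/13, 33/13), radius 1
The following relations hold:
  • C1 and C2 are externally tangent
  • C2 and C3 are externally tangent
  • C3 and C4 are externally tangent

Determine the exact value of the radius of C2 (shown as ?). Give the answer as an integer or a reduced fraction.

1. [ext C1·C2]  r_C2² + 2r_C2 − 224 = 0  ⇒  r_C2 = 14 (r>0 drops 1)
2. [ext C2·C3]  r_C2² + 32r_C2 − 644 = 0  ⇒  r_C2 = 14 (r>0 drops 1)

14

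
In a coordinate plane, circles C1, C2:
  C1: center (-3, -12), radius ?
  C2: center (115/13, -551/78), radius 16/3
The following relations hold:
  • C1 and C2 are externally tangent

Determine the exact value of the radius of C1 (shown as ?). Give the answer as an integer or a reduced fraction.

1. [ext C1·C2]  r_C1² + (32/3)r_C1 − 545/4 = 0  ⇒  r_C1 = 15/2 (r>0 drops 1)

15/2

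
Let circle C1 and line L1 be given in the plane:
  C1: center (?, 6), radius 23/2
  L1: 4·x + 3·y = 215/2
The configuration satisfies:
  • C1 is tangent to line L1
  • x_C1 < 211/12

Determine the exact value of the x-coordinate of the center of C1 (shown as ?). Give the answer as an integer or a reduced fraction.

8

1. [C1‖L1]  x_C1² − (179/4)x_C1 + 294 = 0  ⇒  x_C1 = 8 or 147/4
2. given x_C1 < 211/12: keep 8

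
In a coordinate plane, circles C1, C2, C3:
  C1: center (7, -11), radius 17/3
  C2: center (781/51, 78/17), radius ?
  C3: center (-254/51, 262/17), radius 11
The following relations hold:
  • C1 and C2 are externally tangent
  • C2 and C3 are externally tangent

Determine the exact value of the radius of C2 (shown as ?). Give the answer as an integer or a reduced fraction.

1. [ext C1·C2]  r_C2² + (34/3)r_C2 − 280 = 0  ⇒  r_C2 = 12 (r>0 drops 1)
2. [ext C2·C3]  r_C2² + 22r_C2 − 408 = 0  ⇒  r_C2 = 12 (r>0 drops 1)

12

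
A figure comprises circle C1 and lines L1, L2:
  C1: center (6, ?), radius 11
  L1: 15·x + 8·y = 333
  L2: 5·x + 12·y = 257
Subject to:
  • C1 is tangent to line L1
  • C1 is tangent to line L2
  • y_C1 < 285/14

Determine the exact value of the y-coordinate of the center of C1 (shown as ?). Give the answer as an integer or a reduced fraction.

1. [C1‖L1]  y_C1² − (243/4)y_C1 + 1505/4 = 0  ⇒  y_C1 = 7 or 215/4
2. [C1‖L2]  y_C1² − (227/6)y_C1 + 1295/6 = 0  ⇒  y_C1 = 7 or 185/6

7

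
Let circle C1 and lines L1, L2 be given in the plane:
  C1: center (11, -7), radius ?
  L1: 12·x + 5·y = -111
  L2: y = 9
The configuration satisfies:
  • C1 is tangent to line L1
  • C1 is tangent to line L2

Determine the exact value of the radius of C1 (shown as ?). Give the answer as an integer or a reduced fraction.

1. [C1‖L1]  r_C1² − 256 = 0  ⇒  r_C1 = 16 (r>0 drops 1)
2. [C1‖L2]  r_C1² − 256 = 0  ⇒  r_C1 = 16 (r>0 drops 1)

16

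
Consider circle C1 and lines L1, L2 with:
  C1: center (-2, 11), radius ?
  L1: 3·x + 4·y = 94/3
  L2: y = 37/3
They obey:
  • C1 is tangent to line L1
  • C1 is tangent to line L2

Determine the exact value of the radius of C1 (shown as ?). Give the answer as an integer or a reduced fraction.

1. [C1‖L1]  r_C1² − 16/9 = 0  ⇒  r_C1 = 4/3 (r>0 drops 1)
2. [C1‖L2]  r_C1² − 16/9 = 0  ⇒  r_C1 = 4/3 (r>0 drops 1)

4/3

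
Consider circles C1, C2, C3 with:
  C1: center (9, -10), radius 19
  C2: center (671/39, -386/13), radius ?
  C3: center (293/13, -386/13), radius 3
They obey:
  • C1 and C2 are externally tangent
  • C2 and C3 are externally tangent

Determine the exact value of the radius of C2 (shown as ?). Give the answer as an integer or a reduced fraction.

7/3

1. [ext C1·C2]  r_C2² + 38r_C2 − 847/9 = 0  ⇒  r_C2 = 7/3 (r>0 drops 1)
2. [ext C2·C3]  r_C2² + 6r_C2 − 175/9 = 0  ⇒  r_C2 = 7/3 (r>0 drops 1)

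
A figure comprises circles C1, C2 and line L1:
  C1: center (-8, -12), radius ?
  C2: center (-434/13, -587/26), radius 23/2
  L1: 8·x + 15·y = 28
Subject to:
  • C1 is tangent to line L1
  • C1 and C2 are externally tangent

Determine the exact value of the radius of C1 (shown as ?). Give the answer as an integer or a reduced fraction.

16

1. [C1‖L1]  r_C1² − 256 = 0  ⇒  r_C1 = 16 (r>0 drops 1)
2. [ext C1·C2]  r_C1² + 23r_C1 − 624 = 0  ⇒  r_C1 = 16 (r>0 drops 1)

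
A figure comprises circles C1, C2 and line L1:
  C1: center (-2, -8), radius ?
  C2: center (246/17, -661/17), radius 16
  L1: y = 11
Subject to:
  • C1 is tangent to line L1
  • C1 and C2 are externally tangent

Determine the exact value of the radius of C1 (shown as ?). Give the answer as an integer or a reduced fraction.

1. [C1‖L1]  r_C1² − 361 = 0  ⇒  r_C1 = 19 (r>0 drops 1)
2. [ext C1·C2]  r_C1² + 32r_C1 − 969 = 0  ⇒  r_C1 = 19 (r>0 drops 1)

19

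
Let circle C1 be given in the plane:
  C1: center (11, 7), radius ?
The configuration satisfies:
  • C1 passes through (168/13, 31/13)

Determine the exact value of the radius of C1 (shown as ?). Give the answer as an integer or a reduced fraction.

1. [C1∋P]  r_C1² − 25 = 0  ⇒  r_C1 = 5 (r>0 drops 1)

5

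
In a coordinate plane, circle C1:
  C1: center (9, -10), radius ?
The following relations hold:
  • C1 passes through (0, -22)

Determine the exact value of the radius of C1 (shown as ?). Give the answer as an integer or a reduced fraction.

15

1. [C1∋P]  r_C1² − 225 = 0  ⇒  r_C1 = 15 (r>0 drops 1)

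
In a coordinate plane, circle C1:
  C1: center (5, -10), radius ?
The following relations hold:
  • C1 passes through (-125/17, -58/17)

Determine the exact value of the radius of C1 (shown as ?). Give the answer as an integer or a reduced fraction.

14

1. [C1∋P]  r_C1² − 196 = 0  ⇒  r_C1 = 14 (r>0 drops 1)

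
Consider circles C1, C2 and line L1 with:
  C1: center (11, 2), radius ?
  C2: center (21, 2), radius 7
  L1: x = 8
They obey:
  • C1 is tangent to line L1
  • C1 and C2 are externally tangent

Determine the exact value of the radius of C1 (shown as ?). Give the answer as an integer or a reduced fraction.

3

1. [C1‖L1]  r_C1² − 9 = 0  ⇒  r_C1 = 3 (r>0 drops 1)
2. [ext C1·C2]  r_C1² + 14r_C1 − 51 = 0  ⇒  r_C1 = 3 (r>0 drops 1)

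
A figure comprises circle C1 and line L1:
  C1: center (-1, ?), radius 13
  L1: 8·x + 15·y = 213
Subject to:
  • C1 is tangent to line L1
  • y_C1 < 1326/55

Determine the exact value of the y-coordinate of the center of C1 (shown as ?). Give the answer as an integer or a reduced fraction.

0

1. [C1‖L1]  y_C1² − (442/15)y_C1 = 0  ⇒  y_C1 = 0 or 442/15
2. given y_C1 < 1326/55: keep 0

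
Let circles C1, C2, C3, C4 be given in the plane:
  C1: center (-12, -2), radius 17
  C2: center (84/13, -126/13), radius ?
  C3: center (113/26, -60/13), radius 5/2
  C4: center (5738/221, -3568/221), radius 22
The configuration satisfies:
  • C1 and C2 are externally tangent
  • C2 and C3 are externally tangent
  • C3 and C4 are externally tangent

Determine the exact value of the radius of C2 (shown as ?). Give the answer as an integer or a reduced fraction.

1. [ext C1·C2]  r_C2² + 34r_C2 − 111 = 0  ⇒  r_C2 = 3 (r>0 drops 1)
2. [ext C2·C3]  r_C2² + 5r_C2 − 24 = 0  ⇒  r_C2 = 3 (r>0 drops 1)

3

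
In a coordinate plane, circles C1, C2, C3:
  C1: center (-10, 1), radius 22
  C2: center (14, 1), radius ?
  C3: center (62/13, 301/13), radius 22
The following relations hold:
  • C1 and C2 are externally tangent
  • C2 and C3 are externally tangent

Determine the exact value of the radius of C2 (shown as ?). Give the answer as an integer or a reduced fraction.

2

1. [ext C1·C2]  r_C2² + 44r_C2 − 92 = 0  ⇒  r_C2 = 2 (r>0 drops 1)
2. [ext C2·C3]  r_C2² + 44r_C2 − 92 = 0  ⇒  r_C2 = 2 (r>0 drops 1)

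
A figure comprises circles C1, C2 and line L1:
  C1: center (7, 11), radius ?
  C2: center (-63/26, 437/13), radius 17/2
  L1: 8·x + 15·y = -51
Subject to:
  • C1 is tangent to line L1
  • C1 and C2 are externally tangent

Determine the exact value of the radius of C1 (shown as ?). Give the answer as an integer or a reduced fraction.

16

1. [C1‖L1]  r_C1² − 256 = 0  ⇒  r_C1 = 16 (r>0 drops 1)
2. [ext C1·C2]  r_C1² + 17r_C1 − 528 = 0  ⇒  r_C1 = 16 (r>0 drops 1)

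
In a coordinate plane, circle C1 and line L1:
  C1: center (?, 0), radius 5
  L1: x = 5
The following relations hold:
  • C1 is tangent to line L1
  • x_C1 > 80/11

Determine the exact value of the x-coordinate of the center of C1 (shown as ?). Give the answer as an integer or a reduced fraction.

10

1. [C1‖L1]  x_C1² − 10x_C1 = 0  ⇒  x_C1 = 0 or 10
2. given x_C1 > 80/11: keep 10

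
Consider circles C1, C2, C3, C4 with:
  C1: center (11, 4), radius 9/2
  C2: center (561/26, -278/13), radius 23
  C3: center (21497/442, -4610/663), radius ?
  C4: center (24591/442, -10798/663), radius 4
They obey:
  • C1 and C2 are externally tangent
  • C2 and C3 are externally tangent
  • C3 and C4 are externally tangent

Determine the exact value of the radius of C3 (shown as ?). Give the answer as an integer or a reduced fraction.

1. [ext C2·C3]  r_C3² + 46r_C3 − 3703/9 = 0  ⇒  r_C3 = 23/3 (r>0 drops 1)
2. [ext C3·C4]  r_C3² + 8r_C3 − 1081/9 = 0  ⇒  r_C3 = 23/3 (r>0 drops 1)

23/3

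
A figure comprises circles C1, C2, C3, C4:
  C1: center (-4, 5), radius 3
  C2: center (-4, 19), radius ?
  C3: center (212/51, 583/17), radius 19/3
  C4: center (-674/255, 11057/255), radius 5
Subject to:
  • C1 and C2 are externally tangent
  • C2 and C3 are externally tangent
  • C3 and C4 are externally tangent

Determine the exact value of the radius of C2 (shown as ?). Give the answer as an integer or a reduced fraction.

1. [ext C1·C2]  r_C2² + 6r_C2 − 187 = 0  ⇒  r_C2 = 11 (r>0 drops 1)
2. [ext C2·C3]  r_C2² + (38/3)r_C2 − 781/3 = 0  ⇒  r_C2 = 11 (r>0 drops 1)

11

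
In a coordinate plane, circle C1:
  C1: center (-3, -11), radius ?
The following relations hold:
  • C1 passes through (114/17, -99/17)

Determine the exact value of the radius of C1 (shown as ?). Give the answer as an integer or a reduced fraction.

1. [C1∋P]  r_C1² − 121 = 0  ⇒  r_C1 = 11 (r>0 drops 1)

11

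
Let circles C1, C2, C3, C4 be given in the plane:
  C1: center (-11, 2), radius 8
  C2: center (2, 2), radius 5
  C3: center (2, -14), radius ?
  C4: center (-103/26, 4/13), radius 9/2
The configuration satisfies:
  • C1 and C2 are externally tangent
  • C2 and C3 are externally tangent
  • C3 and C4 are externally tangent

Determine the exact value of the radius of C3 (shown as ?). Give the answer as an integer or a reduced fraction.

1. [ext C2·C3]  r_C3² + 10r_C3 − 231 = 0  ⇒  r_C3 = 11 (r>0 drops 1)
2. [ext C3·C4]  r_C3² + 9r_C3 − 220 = 0  ⇒  r_C3 = 11 (r>0 drops 1)

11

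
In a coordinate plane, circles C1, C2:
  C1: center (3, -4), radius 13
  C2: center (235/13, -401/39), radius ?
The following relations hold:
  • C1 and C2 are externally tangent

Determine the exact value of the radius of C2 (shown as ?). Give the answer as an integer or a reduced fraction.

1. [ext C1·C2]  r_C2² + 26r_C2 − 880/9 = 0  ⇒  r_C2 = 10/3 (r>0 drops 1)

10/3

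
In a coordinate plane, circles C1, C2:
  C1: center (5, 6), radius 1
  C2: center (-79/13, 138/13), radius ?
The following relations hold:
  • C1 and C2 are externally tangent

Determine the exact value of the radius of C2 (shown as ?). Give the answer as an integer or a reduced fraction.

11

1. [ext C1·C2]  r_C2² + 2r_C2 − 143 = 0  ⇒  r_C2 = 11 (r>0 drops 1)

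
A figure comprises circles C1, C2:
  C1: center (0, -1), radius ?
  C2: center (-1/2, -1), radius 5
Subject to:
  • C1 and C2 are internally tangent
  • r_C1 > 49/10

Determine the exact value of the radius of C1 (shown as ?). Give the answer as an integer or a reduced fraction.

1. [int C1,C2]  r_C1² − 10r_C1 + 99/4 = 0  ⇒  r_C1 = 9/2 or 11/2
2. given r_C1 > 49/10: keep 11/2

11/2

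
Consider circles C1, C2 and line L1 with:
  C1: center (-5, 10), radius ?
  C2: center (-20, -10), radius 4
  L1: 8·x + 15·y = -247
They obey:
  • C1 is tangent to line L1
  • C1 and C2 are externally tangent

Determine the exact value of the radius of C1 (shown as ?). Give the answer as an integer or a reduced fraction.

21

1. [C1‖L1]  r_C1² − 441 = 0  ⇒  r_C1 = 21 (r>0 drops 1)
2. [ext C1·C2]  r_C1² + 8r_C1 − 609 = 0  ⇒  r_C1 = 21 (r>0 drops 1)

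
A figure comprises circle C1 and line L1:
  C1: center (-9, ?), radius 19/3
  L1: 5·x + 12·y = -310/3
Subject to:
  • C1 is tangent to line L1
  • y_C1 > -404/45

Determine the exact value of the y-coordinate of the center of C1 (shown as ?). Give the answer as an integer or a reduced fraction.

1. [C1‖L1]  y_C1² + (175/18)y_C1 − 211/9 = 0  ⇒  y_C1 = -211/18 or 2
2. given y_C1 > -404/45: keep 2

2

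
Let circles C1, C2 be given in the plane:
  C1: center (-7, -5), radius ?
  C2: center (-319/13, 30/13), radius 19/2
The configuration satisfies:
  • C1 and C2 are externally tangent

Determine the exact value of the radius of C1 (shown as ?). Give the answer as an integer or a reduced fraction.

19/2

1. [ext C1·C2]  r_C1² + 19r_C1 − 1083/4 = 0  ⇒  r_C1 = 19/2 (r>0 drops 1)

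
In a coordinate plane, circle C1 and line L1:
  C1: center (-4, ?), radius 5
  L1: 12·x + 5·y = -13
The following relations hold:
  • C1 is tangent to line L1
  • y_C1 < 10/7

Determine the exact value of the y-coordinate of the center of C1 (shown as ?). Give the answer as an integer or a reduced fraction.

1. [C1‖L1]  y_C1² − 14y_C1 − 120 = 0  ⇒  y_C1 = -6 or 20
2. given y_C1 < 10/7: keep -6

-6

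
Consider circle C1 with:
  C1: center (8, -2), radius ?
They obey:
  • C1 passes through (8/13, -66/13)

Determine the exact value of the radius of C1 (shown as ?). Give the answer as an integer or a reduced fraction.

8

1. [C1∋P]  r_C1² − 64 = 0  ⇒  r_C1 = 8 (r>0 drops 1)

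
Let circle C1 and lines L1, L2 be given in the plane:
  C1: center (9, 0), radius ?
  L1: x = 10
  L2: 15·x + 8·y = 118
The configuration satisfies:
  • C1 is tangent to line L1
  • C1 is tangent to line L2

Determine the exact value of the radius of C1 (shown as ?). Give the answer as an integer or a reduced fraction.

1

1. [C1‖L1]  r_C1² − 1 = 0  ⇒  r_C1 = 1 (r>0 drops 1)
2. [C1‖L2]  r_C1² − 1 = 0  ⇒  r_C1 = 1 (r>0 drops 1)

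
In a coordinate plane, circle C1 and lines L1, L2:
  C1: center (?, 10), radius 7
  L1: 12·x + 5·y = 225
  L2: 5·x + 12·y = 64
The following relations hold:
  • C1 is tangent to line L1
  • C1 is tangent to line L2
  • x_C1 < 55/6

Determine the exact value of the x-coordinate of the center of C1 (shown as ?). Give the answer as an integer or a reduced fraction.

7

1. [C1‖L1]  x_C1² − (175/6)x_C1 + 931/6 = 0  ⇒  x_C1 = 7 or 133/6
2. [C1‖L2]  x_C1² + (112/5)x_C1 − 1029/5 = 0  ⇒  x_C1 = -147/5 or 7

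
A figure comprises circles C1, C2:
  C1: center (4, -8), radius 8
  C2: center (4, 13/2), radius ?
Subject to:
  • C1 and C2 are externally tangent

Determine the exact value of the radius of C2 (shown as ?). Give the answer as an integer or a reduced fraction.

13/2

1. [ext C1·C2]  r_C2² + 16r_C2 − 585/4 = 0  ⇒  r_C2 = 13/2 (r>0 drops 1)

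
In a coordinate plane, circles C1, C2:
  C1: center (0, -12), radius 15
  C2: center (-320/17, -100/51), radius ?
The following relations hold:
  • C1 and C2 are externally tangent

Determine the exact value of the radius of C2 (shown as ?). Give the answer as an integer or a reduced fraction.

1. [ext C1·C2]  r_C2² + 30r_C2 − 2071/9 = 0  ⇒  r_C2 = 19/3 (r>0 drops 1)

19/3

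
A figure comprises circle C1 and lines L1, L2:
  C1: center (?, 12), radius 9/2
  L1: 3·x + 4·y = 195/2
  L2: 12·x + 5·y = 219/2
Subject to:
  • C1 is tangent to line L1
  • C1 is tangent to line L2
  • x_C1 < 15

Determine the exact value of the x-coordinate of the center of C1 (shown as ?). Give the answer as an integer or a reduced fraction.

9

1. [C1‖L1]  x_C1² − 33x_C1 + 216 = 0  ⇒  x_C1 = 9 or 24
2. [C1‖L2]  x_C1² − (33/4)x_C1 − 27/4 = 0  ⇒  x_C1 = -3/4 or 9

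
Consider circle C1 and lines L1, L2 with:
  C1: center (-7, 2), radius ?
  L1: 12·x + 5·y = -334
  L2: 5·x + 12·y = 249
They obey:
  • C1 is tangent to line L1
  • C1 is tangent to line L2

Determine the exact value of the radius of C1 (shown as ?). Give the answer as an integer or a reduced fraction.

20

1. [C1‖L1]  r_C1² − 400 = 0  ⇒  r_C1 = 20 (r>0 drops 1)
2. [C1‖L2]  r_C1² − 400 = 0  ⇒  r_C1 = 20 (r>0 drops 1)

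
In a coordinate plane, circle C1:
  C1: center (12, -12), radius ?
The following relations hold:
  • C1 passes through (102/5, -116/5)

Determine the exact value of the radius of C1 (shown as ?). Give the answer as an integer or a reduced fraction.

14

1. [C1∋P]  r_C1² − 196 = 0  ⇒  r_C1 = 14 (r>0 drops 1)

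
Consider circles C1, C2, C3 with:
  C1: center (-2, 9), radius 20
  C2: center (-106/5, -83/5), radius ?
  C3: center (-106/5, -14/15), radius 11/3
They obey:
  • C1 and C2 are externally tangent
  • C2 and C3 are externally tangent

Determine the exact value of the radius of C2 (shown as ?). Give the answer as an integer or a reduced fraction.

12

1. [ext C1·C2]  r_C2² + 40r_C2 − 624 = 0  ⇒  r_C2 = 12 (r>0 drops 1)
2. [ext C2·C3]  r_C2² + (22/3)r_C2 − 232 = 0  ⇒  r_C2 = 12 (r>0 drops 1)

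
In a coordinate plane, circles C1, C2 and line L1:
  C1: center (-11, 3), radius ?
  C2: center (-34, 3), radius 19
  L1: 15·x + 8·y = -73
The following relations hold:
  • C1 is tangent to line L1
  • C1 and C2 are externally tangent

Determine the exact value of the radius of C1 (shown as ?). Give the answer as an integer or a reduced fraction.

1. [C1‖L1]  r_C1² − 16 = 0  ⇒  r_C1 = 4 (r>0 drops 1)
2. [ext C1·C2]  r_C1² + 38r_C1 − 168 = 0  ⇒  r_C1 = 4 (r>0 drops 1)

4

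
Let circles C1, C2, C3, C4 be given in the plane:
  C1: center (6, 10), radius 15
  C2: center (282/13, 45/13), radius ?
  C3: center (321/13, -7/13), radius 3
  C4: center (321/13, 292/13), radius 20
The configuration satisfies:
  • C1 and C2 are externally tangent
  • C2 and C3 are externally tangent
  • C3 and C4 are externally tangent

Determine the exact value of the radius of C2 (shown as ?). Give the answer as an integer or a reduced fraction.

1. [ext C1·C2]  r_C2² + 30r_C2 − 64 = 0  ⇒  r_C2 = 2 (r>0 drops 1)
2. [ext C2·C3]  r_C2² + 6r_C2 − 16 = 0  ⇒  r_C2 = 2 (r>0 drops 1)

2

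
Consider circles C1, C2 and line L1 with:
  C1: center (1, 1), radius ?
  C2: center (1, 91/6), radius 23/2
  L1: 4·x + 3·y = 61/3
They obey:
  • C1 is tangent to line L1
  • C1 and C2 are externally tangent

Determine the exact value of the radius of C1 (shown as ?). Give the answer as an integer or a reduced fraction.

8/3

1. [C1‖L1]  r_C1² − 64/9 = 0  ⇒  r_C1 = 8/3 (r>0 drops 1)
2. [ext C1·C2]  r_C1² + 23r_C1 − 616/9 = 0  ⇒  r_C1 = 8/3 (r>0 drops 1)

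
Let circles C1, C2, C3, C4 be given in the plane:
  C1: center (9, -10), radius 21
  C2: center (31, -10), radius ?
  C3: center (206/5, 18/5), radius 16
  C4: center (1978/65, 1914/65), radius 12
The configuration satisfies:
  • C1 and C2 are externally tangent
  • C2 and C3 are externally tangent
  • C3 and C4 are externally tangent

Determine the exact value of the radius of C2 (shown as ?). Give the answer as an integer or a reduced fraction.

1

1. [ext C1·C2]  r_C2² + 42r_C2 − 43 = 0  ⇒  r_C2 = 1 (r>0 drops 1)
2. [ext C2·C3]  r_C2² + 32r_C2 − 33 = 0  ⇒  r_C2 = 1 (r>0 drops 1)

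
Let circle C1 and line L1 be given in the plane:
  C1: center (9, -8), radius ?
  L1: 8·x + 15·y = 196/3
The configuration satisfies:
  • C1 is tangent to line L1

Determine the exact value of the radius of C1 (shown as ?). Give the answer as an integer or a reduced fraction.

1. [C1‖L1]  r_C1² − 400/9 = 0  ⇒  r_C1 = 20/3 (r>0 drops 1)

20/3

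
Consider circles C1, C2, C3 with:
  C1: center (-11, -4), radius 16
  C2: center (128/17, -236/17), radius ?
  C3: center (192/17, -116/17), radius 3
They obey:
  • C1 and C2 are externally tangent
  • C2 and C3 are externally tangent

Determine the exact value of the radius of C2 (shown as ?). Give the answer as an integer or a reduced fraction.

5

1. [ext C1·C2]  r_C2² + 32r_C2 − 185 = 0  ⇒  r_C2 = 5 (r>0 drops 1)
2. [ext C2·C3]  r_C2² + 6r_C2 − 55 = 0  ⇒  r_C2 = 5 (r>0 drops 1)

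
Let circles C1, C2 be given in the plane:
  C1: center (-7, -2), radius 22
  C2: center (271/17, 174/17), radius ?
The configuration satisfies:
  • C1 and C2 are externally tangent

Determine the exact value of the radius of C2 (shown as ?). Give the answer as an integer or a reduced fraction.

4

1. [ext C1·C2]  r_C2² + 44r_C2 − 192 = 0  ⇒  r_C2 = 4 (r>0 drops 1)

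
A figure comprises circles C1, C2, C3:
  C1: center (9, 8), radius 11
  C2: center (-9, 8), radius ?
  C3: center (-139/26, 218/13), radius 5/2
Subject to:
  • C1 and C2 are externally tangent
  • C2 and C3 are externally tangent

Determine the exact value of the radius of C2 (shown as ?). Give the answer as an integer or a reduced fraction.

1. [ext C1·C2]  r_C2² + 22r_C2 − 203 = 0  ⇒  r_C2 = 7 (r>0 drops 1)
2. [ext C2·C3]  r_C2² + 5r_C2 − 84 = 0  ⇒  r_C2 = 7 (r>0 drops 1)

7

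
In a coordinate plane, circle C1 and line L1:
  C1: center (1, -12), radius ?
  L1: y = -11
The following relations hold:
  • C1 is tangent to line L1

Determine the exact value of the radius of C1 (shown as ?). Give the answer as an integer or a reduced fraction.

1. [C1‖L1]  r_C1² − 1 = 0  ⇒  r_C1 = 1 (r>0 drops 1)

1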